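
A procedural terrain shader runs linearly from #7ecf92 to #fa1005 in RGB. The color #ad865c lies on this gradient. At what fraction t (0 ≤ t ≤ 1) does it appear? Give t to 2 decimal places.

0.38

Invert the lerp on the G channel (largest span, 191): t = (134 − 207) / (16 − 207) = -73/-191 = 0.3822.
Check on R: (173 − 126)/(250 − 126) = 0.379 ✓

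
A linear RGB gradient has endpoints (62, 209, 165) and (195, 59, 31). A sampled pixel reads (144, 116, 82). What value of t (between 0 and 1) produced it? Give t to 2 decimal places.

Invert the lerp on the G channel (largest span, 150): t = (116 − 209) / (59 − 209) = -93/-150 = 0.62.
Check on R: (144 − 62)/(195 − 62) = 0.6165 ✓

0.62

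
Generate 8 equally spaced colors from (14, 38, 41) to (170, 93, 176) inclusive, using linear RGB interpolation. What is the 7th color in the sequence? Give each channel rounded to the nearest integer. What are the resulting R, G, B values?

(148, 85, 157)

With 8 swatches and endpoints inclusive, swatch 7 sits at t = (7 − 1)/(8 − 1) = 6/7 ≈ 0.8571.
R = 14 + 0.8571 × (170 − 14) = 147.708 → 148
G = 38 + 0.8571 × (93 − 38) = 85.141 → 85
B = 41 + 0.8571 × (176 − 41) = 156.709 → 157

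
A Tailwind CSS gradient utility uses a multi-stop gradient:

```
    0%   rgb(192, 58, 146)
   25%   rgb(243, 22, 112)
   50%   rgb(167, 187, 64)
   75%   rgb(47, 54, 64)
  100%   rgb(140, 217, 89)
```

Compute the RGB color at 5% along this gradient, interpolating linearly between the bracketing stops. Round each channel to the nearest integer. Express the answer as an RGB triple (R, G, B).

(202, 51, 139)

5% lies between the 0% and 25% stops, so the local fraction is t = (5 − 0)/(25 − 0) = 5/25 ≈ 0.2.
R = 192 + 0.2 × (243 − 192) = 202.2 → 202
G = 58 + 0.2 × (22 − 58) = 50.8 → 51
B = 146 + 0.2 × (112 − 146) = 139.2 → 139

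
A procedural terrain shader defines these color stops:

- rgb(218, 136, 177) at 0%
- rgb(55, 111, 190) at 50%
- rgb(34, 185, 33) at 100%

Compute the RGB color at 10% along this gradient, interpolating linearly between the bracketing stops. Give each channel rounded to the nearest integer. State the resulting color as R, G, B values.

(185, 131, 180)

10% lies between the 0% and 50% stops, so the local fraction is t = (10 − 0)/(50 − 0) = 10/50 ≈ 0.2.
R = 218 + 0.2 × (55 − 218) = 185.4 → 185
G = 136 + 0.2 × (111 − 136) = 131 → 131
B = 177 + 0.2 × (190 − 177) = 179.6 → 180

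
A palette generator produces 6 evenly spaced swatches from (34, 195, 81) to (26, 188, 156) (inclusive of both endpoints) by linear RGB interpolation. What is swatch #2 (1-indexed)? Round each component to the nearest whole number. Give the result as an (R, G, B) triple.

(32, 194, 96)

With 6 swatches and endpoints inclusive, swatch 2 sits at t = (2 − 1)/(6 − 1) = 1/5 ≈ 0.2.
R = 34 + 0.2 × (26 − 34) = 32.4 → 32
G = 195 + 0.2 × (188 − 195) = 193.6 → 194
B = 81 + 0.2 × (156 − 81) = 96 → 96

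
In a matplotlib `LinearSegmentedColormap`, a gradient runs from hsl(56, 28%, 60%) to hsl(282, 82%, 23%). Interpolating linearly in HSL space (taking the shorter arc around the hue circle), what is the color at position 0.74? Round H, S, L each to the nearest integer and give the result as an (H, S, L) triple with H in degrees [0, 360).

Hue: 282 − 56 = 226°, but |226| > 180 so the shorter arc goes the other way: Δh = 226 − 360 = -134°.
H = 56 + 0.74 × (-134) = -43.16 → -43 → -43 mod 360 = 317°
S = 28 + 0.74 × (82 − 28) = 67.96 → 68%
L = 60 + 0.74 × (23 − 60) = 32.62 → 33%

(317, 68, 33)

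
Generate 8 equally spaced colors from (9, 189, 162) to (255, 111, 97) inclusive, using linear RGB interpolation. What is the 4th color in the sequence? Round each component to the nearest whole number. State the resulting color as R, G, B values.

With 8 swatches and endpoints inclusive, swatch 4 sits at t = (4 − 1)/(8 − 1) = 3/7 ≈ 0.4286.
R = 9 + 0.4286 × (255 − 9) = 114.436 → 114
G = 189 + 0.4286 × (111 − 189) = 155.569 → 156
B = 162 + 0.4286 × (97 − 162) = 134.141 → 134

(114, 156, 134)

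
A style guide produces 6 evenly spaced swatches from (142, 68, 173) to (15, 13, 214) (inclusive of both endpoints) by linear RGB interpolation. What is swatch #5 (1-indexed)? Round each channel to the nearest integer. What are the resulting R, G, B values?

(40, 24, 206)

With 6 swatches and endpoints inclusive, swatch 5 sits at t = (5 − 1)/(6 − 1) = 4/5 ≈ 0.8.
R = 142 + 0.8 × (15 − 142) = 40.4 → 40
G = 68 + 0.8 × (13 − 68) = 24 → 24
B = 173 + 0.8 × (214 − 173) = 205.8 → 206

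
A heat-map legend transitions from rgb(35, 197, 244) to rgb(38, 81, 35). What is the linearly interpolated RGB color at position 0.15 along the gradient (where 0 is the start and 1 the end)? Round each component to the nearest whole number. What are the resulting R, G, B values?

(35, 180, 213)

R = 35 + 0.15 × (38 − 35) = 35 + 0.15 × 3 = 35.45 → 35
G = 197 + 0.15 × (81 − 197) = 197 + 0.15 × -116 = 179.6 → 180
B = 244 + 0.15 × (35 − 244) = 244 + 0.15 × -209 = 212.65 → 213
So the blended color is (35, 180, 213), about #23b4d5.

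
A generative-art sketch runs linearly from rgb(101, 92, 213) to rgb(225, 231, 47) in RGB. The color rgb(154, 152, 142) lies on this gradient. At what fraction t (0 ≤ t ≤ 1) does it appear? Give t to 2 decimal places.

0.43

Invert the lerp on the B channel (largest span, 166): t = (142 − 213) / (47 − 213) = -71/-166 = 0.42771.
Check on R: (154 − 101)/(225 − 101) = 0.4274 ✓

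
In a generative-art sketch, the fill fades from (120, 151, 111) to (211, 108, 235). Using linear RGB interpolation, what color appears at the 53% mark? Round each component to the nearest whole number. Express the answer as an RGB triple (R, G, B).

53% corresponds to t = 0.53.
R = 120 + 0.53 × (211 − 120) = 120 + 0.53 × 91 = 168.23 → 168
G = 151 + 0.53 × (108 − 151) = 151 + 0.53 × -43 = 128.21 → 128
B = 111 + 0.53 × (235 − 111) = 111 + 0.53 × 124 = 176.72 → 177

(168, 128, 177)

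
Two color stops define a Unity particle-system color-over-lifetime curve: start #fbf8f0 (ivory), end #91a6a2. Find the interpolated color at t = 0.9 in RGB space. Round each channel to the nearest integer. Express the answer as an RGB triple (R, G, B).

#fbf8f0 → (251, 248, 240); #91a6a2 → (145, 166, 162).
R = 251 + 0.9 × (145 − 251) = 251 + 0.9 × -106 = 155.6 → 156
G = 248 + 0.9 × (166 − 248) = 248 + 0.9 × -82 = 174.2 → 174
B = 240 + 0.9 × (162 − 240) = 240 + 0.9 × -78 = 169.8 → 170
So the blended color is (156, 174, 170), about #9caeaa.

(156, 174, 170)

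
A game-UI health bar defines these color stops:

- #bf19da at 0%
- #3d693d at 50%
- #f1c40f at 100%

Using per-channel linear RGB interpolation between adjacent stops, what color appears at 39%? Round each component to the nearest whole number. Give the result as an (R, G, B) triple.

39% lies between the 0% and 50% stops, so the local fraction is t = (39 − 0)/(50 − 0) = 39/50 ≈ 0.78.
#bf19da → (191, 25, 218); #3d693d → (61, 105, 61).
R = 191 + 0.78 × (61 − 191) = 89.6 → 90
G = 25 + 0.78 × (105 − 25) = 87.4 → 87
B = 218 + 0.78 × (61 − 218) = 95.54 → 96

(90, 87, 96)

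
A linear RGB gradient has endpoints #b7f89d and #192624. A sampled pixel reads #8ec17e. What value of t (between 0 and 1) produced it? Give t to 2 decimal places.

0.26

Invert the lerp on the G channel (largest span, 210): t = (193 − 248) / (38 − 248) = -55/-210 = 0.2619.
Check on R: (142 − 183)/(25 − 183) = 0.2595 ✓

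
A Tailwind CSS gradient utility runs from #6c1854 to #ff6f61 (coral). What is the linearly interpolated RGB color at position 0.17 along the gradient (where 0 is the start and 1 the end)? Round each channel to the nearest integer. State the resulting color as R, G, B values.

#6c1854 → (108, 24, 84); #ff6f61 → (255, 111, 97).
R = 108 + 0.17 × (255 − 108) = 108 + 0.17 × 147 = 132.99 → 133
G = 24 + 0.17 × (111 − 24) = 24 + 0.17 × 87 = 38.79 → 39
B = 84 + 0.17 × (97 − 84) = 84 + 0.17 × 13 = 86.21 → 86

(133, 39, 86)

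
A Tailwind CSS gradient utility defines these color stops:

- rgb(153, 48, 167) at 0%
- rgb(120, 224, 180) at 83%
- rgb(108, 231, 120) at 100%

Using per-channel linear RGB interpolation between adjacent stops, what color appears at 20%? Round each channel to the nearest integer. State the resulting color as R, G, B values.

20% lies between the 0% and 83% stops, so the local fraction is t = (20 − 0)/(83 − 0) = 20/83 ≈ 0.241.
R = 153 + 0.241 × (120 − 153) = 145.047 → 145
G = 48 + 0.241 × (224 − 48) = 90.416 → 90
B = 167 + 0.241 × (180 − 167) = 170.133 → 170

(145, 90, 170)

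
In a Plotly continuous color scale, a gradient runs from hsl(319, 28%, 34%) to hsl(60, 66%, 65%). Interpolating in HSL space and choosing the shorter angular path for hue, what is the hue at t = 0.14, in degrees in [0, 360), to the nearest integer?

333

Hue: 60 − 319 = -259°, but |-259| > 180 so the shorter arc goes the other way: Δh = -259 + 360 = 101°.
H = 319 + 0.14 × (101) = 333.14 → 333°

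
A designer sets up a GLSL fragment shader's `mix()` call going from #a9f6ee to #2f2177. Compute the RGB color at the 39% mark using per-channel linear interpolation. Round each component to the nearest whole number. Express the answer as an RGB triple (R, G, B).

(121, 163, 192)

#a9f6ee → (169, 246, 238); #2f2177 → (47, 33, 119).
39% corresponds to t = 0.39.
R = 169 + 0.39 × (47 − 169) = 169 + 0.39 × -122 = 121.42 → 121
G = 246 + 0.39 × (33 − 246) = 246 + 0.39 × -213 = 162.93 → 163
B = 238 + 0.39 × (119 − 238) = 238 + 0.39 × -119 = 191.59 → 192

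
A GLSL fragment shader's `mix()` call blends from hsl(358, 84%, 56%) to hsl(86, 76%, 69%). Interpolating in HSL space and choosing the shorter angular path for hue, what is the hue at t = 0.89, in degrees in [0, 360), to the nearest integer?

76

Hue: 86 − 358 = -272°, but |-272| > 180 so the shorter arc goes the other way: Δh = -272 + 360 = 88°.
H = 358 + 0.89 × (88) = 436.32 → 436 → 436 mod 360 = 76°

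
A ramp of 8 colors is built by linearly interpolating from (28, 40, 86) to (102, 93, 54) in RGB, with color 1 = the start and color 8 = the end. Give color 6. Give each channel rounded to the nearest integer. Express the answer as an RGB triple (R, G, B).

(81, 78, 63)

With 8 swatches and endpoints inclusive, swatch 6 sits at t = (6 − 1)/(8 − 1) = 5/7 ≈ 0.7143.
R = 28 + 0.7143 × (102 − 28) = 80.858 → 81
G = 40 + 0.7143 × (93 − 40) = 77.858 → 78
B = 86 + 0.7143 × (54 − 86) = 63.142 → 63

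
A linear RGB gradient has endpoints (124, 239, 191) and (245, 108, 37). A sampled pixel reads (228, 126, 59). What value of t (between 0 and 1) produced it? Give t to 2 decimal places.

0.86

Invert the lerp on the B channel (largest span, 154): t = (59 − 191) / (37 − 191) = -132/-154 = 0.85714.
Check on R: (228 − 124)/(245 − 124) = 0.8595 ✓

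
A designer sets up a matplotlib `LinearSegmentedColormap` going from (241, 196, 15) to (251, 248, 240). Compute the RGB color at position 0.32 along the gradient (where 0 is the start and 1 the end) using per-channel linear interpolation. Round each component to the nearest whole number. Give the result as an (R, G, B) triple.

R = 241 + 0.32 × (251 − 241) = 241 + 0.32 × 10 = 244.2 → 244
G = 196 + 0.32 × (248 − 196) = 196 + 0.32 × 52 = 212.64 → 213
B = 15 + 0.32 × (240 − 15) = 15 + 0.32 × 225 = 87 → 87
So the blended color is (244, 213, 87), about #f4d557.

(244, 213, 87)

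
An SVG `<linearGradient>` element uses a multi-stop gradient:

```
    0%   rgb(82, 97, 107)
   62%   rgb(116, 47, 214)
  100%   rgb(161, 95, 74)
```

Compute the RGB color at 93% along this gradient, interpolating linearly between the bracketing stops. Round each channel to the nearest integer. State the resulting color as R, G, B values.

(153, 86, 100)

93% lies between the 62% and 100% stops, so the local fraction is t = (93 − 62)/(100 − 62) = 31/38 ≈ 0.8158.
R = 116 + 0.8158 × (161 − 116) = 152.711 → 153
G = 47 + 0.8158 × (95 − 47) = 86.158 → 86
B = 214 + 0.8158 × (74 − 214) = 99.788 → 100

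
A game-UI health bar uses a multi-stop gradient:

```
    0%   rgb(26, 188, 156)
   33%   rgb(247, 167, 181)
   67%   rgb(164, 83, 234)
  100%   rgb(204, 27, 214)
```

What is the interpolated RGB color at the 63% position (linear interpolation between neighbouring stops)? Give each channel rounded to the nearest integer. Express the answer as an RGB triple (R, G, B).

63% lies between the 33% and 67% stops, so the local fraction is t = (63 − 33)/(67 − 33) = 30/34 ≈ 0.8824.
R = 247 + 0.8824 × (164 − 247) = 173.761 → 174
G = 167 + 0.8824 × (83 − 167) = 92.878 → 93
B = 181 + 0.8824 × (234 − 181) = 227.767 → 228

(174, 93, 228)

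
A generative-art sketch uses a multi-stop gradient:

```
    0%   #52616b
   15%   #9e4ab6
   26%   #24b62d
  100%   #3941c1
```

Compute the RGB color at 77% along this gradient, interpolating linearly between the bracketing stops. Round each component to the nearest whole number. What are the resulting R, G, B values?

(50, 101, 147)

77% lies between the 26% and 100% stops, so the local fraction is t = (77 − 26)/(100 − 26) = 51/74 ≈ 0.6892.
#24b62d → (36, 182, 45); #3941c1 → (57, 65, 193).
R = 36 + 0.6892 × (57 − 36) = 50.473 → 50
G = 182 + 0.6892 × (65 − 182) = 101.364 → 101
B = 45 + 0.6892 × (193 − 45) = 147.002 → 147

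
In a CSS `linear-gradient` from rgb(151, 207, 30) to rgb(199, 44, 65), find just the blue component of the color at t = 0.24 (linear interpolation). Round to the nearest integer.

B = 30 + 0.24 × (65 − 30) = 38.4 → 38

38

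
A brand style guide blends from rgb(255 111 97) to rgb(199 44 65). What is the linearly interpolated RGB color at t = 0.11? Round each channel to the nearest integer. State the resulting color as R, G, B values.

R = 255 + 0.11 × (199 − 255) = 255 + 0.11 × -56 = 248.84 → 249
G = 111 + 0.11 × (44 − 111) = 111 + 0.11 × -67 = 103.63 → 104
B = 97 + 0.11 × (65 − 97) = 97 + 0.11 × -32 = 93.48 → 93

(249, 104, 93)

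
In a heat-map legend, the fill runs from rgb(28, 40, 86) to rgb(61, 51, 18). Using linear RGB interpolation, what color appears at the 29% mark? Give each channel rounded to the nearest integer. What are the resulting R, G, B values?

29% corresponds to t = 0.29.
R = 28 + 0.29 × (61 − 28) = 28 + 0.29 × 33 = 37.57 → 38
G = 40 + 0.29 × (51 − 40) = 40 + 0.29 × 11 = 43.19 → 43
B = 86 + 0.29 × (18 − 86) = 86 + 0.29 × -68 = 66.28 → 66

(38, 43, 66)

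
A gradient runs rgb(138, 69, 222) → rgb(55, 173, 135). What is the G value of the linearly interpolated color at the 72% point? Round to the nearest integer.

144

G = 69 + 0.72 × (173 − 69) = 143.88 → 144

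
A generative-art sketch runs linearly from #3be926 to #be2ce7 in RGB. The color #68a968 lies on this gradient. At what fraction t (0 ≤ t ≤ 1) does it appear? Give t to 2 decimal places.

0.34

Invert the lerp on the B channel (largest span, 193): t = (104 − 38) / (231 − 38) = 66/193 = 0.34197.
Check on R: (104 − 59)/(190 − 59) = 0.3435 ✓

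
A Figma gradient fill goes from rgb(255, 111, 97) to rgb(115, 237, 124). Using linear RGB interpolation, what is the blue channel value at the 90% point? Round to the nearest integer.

B = 97 + 0.9 × (124 − 97) = 121.3 → 121

121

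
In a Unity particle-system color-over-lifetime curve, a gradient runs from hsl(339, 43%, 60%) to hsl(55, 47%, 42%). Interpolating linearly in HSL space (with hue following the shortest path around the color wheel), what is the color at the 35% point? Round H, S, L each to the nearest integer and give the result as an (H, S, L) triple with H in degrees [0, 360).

Hue: 55 − 339 = -284°, but |-284| > 180 so the shorter arc goes the other way: Δh = -284 + 360 = 76°.
H = 339 + 0.35 × (76) = 365.6 → 366 → 366 mod 360 = 6°
S = 43 + 0.35 × (47 − 43) = 44.4 → 44%
L = 60 + 0.35 × (42 − 60) = 53.7 → 54%

(6, 44, 54)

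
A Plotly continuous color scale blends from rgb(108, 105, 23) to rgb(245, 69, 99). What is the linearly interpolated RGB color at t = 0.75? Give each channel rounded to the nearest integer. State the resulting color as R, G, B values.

(211, 78, 80)

R = 108 + 0.75 × (245 − 108) = 108 + 0.75 × 137 = 210.75 → 211
G = 105 + 0.75 × (69 − 105) = 105 + 0.75 × -36 = 78 → 78
B = 23 + 0.75 × (99 − 23) = 23 + 0.75 × 76 = 80 → 80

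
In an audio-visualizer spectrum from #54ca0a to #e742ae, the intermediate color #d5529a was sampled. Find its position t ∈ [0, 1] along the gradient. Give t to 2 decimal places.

0.88

Invert the lerp on the B channel (largest span, 164): t = (154 − 10) / (174 − 10) = 144/164 = 0.87805.
Check on R: (213 − 84)/(231 − 84) = 0.8776 ✓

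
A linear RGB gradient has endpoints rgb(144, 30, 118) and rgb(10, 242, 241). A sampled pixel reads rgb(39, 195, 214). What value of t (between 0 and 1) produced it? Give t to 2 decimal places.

Invert the lerp on the G channel (largest span, 212): t = (195 − 30) / (242 − 30) = 165/212 = 0.7783.
Check on R: (39 − 144)/(10 − 144) = 0.7836 ✓

0.78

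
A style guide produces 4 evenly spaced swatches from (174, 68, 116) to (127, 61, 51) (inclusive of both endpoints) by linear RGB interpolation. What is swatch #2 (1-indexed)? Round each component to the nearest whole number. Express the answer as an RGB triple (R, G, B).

(158, 66, 94)

With 4 swatches and endpoints inclusive, swatch 2 sits at t = (2 − 1)/(4 − 1) = 1/3 ≈ 0.3333.
R = 174 + 0.3333 × (127 − 174) = 158.335 → 158
G = 68 + 0.3333 × (61 − 68) = 65.667 → 66
B = 116 + 0.3333 × (51 − 116) = 94.335 → 94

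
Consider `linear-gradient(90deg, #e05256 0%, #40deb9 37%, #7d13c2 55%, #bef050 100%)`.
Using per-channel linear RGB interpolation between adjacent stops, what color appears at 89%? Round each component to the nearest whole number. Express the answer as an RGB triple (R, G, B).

(174, 186, 108)

89% lies between the 55% and 100% stops, so the local fraction is t = (89 − 55)/(100 − 55) = 34/45 ≈ 0.7556.
#7d13c2 → (125, 19, 194); #bef050 → (190, 240, 80).
R = 125 + 0.7556 × (190 − 125) = 174.114 → 174
G = 19 + 0.7556 × (240 − 19) = 185.988 → 186
B = 194 + 0.7556 × (80 − 194) = 107.862 → 108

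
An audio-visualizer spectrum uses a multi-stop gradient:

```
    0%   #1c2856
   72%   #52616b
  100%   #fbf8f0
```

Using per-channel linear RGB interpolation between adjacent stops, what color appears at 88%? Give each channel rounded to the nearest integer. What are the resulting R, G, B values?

(179, 183, 183)

88% lies between the 72% and 100% stops, so the local fraction is t = (88 − 72)/(100 − 72) = 16/28 ≈ 0.5714.
#52616b → (82, 97, 107); #fbf8f0 → (251, 248, 240).
R = 82 + 0.5714 × (251 − 82) = 178.567 → 179
G = 97 + 0.5714 × (248 − 97) = 183.281 → 183
B = 107 + 0.5714 × (240 − 107) = 182.996 → 183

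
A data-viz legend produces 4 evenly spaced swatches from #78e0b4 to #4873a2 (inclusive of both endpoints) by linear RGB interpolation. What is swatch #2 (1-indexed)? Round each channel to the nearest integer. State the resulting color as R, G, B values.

With 4 swatches and endpoints inclusive, swatch 2 sits at t = (2 − 1)/(4 − 1) = 1/3 ≈ 0.3333.
#78e0b4 → (120, 224, 180); #4873a2 → (72, 115, 162).
R = 120 + 0.3333 × (72 − 120) = 104.002 → 104
G = 224 + 0.3333 × (115 − 224) = 187.67 → 188
B = 180 + 0.3333 × (162 − 180) = 174.001 → 174

(104, 188, 174)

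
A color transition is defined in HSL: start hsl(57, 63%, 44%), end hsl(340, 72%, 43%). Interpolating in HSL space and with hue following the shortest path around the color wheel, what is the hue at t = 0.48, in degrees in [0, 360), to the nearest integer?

Hue: 340 − 57 = 283°, but |283| > 180 so the shorter arc goes the other way: Δh = 283 − 360 = -77°.
H = 57 + 0.48 × (-77) = 20.04 → 20°

20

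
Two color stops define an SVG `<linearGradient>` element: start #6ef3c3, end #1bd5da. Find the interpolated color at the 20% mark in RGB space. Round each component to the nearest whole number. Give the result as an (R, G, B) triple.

#6ef3c3 → (110, 243, 195); #1bd5da → (27, 213, 218).
20% corresponds to t = 0.2.
R = 110 + 0.2 × (27 − 110) = 110 + 0.2 × -83 = 93.4 → 93
G = 243 + 0.2 × (213 − 243) = 243 + 0.2 × -30 = 237 → 237
B = 195 + 0.2 × (218 − 195) = 195 + 0.2 × 23 = 199.6 → 200
So the blended color is (93, 237, 200), about #5dedc8.

(93, 237, 200)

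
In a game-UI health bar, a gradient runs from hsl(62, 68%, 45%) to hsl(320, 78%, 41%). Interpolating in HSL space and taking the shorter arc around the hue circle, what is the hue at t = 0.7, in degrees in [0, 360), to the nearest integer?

Hue: 320 − 62 = 258°, but |258| > 180 so the shorter arc goes the other way: Δh = 258 − 360 = -102°.
H = 62 + 0.7 × (-102) = -9.4 → -9 → -9 mod 360 = 351°

351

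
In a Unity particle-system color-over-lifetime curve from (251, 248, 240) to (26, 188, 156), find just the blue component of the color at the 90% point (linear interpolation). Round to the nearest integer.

B = 240 + 0.9 × (156 − 240) = 164.4 → 164

164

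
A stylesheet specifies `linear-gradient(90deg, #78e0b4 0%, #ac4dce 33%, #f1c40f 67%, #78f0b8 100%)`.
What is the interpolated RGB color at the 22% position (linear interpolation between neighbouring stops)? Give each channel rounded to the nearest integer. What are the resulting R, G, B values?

22% lies between the 0% and 33% stops, so the local fraction is t = (22 − 0)/(33 − 0) = 22/33 ≈ 0.6667.
#78e0b4 → (120, 224, 180); #ac4dce → (172, 77, 206).
R = 120 + 0.6667 × (172 − 120) = 154.668 → 155
G = 224 + 0.6667 × (77 − 224) = 125.995 → 126
B = 180 + 0.6667 × (206 − 180) = 197.334 → 197

(155, 126, 197)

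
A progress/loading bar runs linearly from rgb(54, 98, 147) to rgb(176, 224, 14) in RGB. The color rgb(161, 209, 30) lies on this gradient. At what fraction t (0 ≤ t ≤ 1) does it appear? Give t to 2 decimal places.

Invert the lerp on the B channel (largest span, 133): t = (30 − 147) / (14 − 147) = -117/-133 = 0.8797.
Check on R: (161 − 54)/(176 − 54) = 0.877 ✓

0.88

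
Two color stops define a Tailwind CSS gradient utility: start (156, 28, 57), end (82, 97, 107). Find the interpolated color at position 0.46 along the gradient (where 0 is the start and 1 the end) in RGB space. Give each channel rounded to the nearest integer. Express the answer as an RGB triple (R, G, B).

R = 156 + 0.46 × (82 − 156) = 156 + 0.46 × -74 = 121.96 → 122
G = 28 + 0.46 × (97 − 28) = 28 + 0.46 × 69 = 59.74 → 60
B = 57 + 0.46 × (107 − 57) = 57 + 0.46 × 50 = 80 → 80

(122, 60, 80)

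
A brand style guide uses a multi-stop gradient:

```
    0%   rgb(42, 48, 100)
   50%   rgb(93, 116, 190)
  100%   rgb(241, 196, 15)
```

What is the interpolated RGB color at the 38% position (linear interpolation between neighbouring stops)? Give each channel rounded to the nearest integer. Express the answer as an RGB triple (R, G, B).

38% lies between the 0% and 50% stops, so the local fraction is t = (38 − 0)/(50 − 0) = 38/50 ≈ 0.76.
R = 42 + 0.76 × (93 − 42) = 80.76 → 81
G = 48 + 0.76 × (116 − 48) = 99.68 → 100
B = 100 + 0.76 × (190 − 100) = 168.4 → 168

(81, 100, 168)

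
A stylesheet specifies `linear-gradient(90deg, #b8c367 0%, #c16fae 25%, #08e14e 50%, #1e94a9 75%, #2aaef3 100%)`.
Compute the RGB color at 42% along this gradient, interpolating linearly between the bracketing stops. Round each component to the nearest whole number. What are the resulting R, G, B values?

(67, 189, 109)

42% lies between the 25% and 50% stops, so the local fraction is t = (42 − 25)/(50 − 25) = 17/25 ≈ 0.68.
#c16fae → (193, 111, 174); #08e14e → (8, 225, 78).
R = 193 + 0.68 × (8 − 193) = 67.2 → 67
G = 111 + 0.68 × (225 − 111) = 188.52 → 189
B = 174 + 0.68 × (78 − 174) = 108.72 → 109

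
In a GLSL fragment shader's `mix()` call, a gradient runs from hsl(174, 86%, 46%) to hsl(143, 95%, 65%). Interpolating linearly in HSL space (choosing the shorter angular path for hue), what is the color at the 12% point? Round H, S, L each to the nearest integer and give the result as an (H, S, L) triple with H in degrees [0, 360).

(170, 87, 48)

Hue arc: Δh = 143 − 174 = -31° (|Δh| ≤ 180, already the shorter path).
H = 174 + 0.12 × (-31) = 170.28 → 170°
S = 86 + 0.12 × (95 − 86) = 87.08 → 87%
L = 46 + 0.12 × (65 − 46) = 48.28 → 48%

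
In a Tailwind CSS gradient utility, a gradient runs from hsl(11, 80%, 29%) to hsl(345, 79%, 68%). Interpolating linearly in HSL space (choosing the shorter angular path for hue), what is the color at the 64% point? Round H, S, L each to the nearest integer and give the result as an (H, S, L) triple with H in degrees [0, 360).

(354, 79, 54)

Hue: 345 − 11 = 334°, but |334| > 180 so the shorter arc goes the other way: Δh = 334 − 360 = -26°.
H = 11 + 0.64 × (-26) = -5.64 → -6 → -6 mod 360 = 354°
S = 80 + 0.64 × (79 − 80) = 79.36 → 79%
L = 29 + 0.64 × (68 − 29) = 53.96 → 54%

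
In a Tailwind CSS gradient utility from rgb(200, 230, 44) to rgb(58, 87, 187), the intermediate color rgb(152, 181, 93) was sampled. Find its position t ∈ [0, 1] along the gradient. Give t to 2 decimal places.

0.34

Invert the lerp on the G channel (largest span, 143): t = (181 − 230) / (87 − 230) = -49/-143 = 0.34266.
Check on R: (152 − 200)/(58 − 200) = 0.338 ✓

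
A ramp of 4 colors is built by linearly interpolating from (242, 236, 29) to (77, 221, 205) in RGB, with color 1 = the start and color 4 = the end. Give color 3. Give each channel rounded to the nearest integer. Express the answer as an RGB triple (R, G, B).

With 4 swatches and endpoints inclusive, swatch 3 sits at t = (3 − 1)/(4 − 1) = 2/3 ≈ 0.6667.
R = 242 + 0.6667 × (77 − 242) = 131.995 → 132
G = 236 + 0.6667 × (221 − 236) = 226 → 226
B = 29 + 0.6667 × (205 − 29) = 146.339 → 146

(132, 226, 146)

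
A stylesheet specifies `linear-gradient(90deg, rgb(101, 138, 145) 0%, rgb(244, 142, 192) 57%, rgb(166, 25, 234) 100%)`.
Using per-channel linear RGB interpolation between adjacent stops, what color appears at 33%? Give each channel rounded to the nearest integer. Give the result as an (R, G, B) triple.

(184, 140, 172)

33% lies between the 0% and 57% stops, so the local fraction is t = (33 − 0)/(57 − 0) = 33/57 ≈ 0.5789.
R = 101 + 0.5789 × (244 − 101) = 183.783 → 184
G = 138 + 0.5789 × (142 − 138) = 140.316 → 140
B = 145 + 0.5789 × (192 − 145) = 172.208 → 172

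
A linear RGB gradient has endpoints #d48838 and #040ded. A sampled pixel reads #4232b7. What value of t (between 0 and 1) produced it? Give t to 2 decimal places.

Invert the lerp on the R channel (largest span, 208): t = (66 − 212) / (4 − 212) = -146/-208 = 0.70192.
Check on G: (50 − 136)/(13 − 136) = 0.6992 ✓

0.70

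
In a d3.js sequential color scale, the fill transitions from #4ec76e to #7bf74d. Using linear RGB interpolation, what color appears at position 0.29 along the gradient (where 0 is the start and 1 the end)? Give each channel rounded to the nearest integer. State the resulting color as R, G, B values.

(91, 213, 100)

#4ec76e → (78, 199, 110); #7bf74d → (123, 247, 77).
R = 78 + 0.29 × (123 − 78) = 78 + 0.29 × 45 = 91.05 → 91
G = 199 + 0.29 × (247 − 199) = 199 + 0.29 × 48 = 212.92 → 213
B = 110 + 0.29 × (77 − 110) = 110 + 0.29 × -33 = 100.43 → 100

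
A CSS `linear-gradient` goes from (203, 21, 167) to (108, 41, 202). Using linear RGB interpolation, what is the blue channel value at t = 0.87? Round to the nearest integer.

B = 167 + 0.87 × (202 − 167) = 197.45 → 197

197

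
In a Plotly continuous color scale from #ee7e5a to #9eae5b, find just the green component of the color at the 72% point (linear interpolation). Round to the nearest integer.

G₁ = 126 (from #ee7e5a), G₂ = 174 (from #9eae5b).
G = 126 + 0.72 × (174 − 126) = 160.56 → 161

161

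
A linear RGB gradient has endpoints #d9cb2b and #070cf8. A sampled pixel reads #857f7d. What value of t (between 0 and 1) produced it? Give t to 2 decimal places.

Invert the lerp on the R channel (largest span, 210): t = (133 − 217) / (7 − 217) = -84/-210 = 0.4.
Check on G: (127 − 203)/(12 − 203) = 0.3979 ✓

0.40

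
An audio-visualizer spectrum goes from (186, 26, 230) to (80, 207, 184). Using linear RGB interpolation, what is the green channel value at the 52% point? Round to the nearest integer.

120

G = 26 + 0.52 × (207 − 26) = 120.12 → 120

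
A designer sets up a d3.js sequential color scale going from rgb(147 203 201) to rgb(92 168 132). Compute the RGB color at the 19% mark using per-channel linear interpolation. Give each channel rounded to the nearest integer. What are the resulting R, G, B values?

19% corresponds to t = 0.19.
R = 147 + 0.19 × (92 − 147) = 147 + 0.19 × -55 = 136.55 → 137
G = 203 + 0.19 × (168 − 203) = 203 + 0.19 × -35 = 196.35 → 196
B = 201 + 0.19 × (132 − 201) = 201 + 0.19 × -69 = 187.89 → 188

(137, 196, 188)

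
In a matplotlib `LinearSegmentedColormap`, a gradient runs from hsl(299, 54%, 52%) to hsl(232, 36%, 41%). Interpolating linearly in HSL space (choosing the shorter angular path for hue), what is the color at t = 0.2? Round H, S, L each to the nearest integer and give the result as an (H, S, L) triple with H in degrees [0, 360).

Hue arc: Δh = 232 − 299 = -67° (|Δh| ≤ 180, already the shorter path).
H = 299 + 0.2 × (-67) = 285.6 → 286°
S = 54 + 0.2 × (36 − 54) = 50.4 → 50%
L = 52 + 0.2 × (41 − 52) = 49.8 → 50%

(286, 50, 50)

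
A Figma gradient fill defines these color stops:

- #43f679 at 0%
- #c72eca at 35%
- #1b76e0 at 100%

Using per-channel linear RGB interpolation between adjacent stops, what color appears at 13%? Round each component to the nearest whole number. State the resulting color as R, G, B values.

13% lies between the 0% and 35% stops, so the local fraction is t = (13 − 0)/(35 − 0) = 13/35 ≈ 0.3714.
#43f679 → (67, 246, 121); #c72eca → (199, 46, 202).
R = 67 + 0.3714 × (199 − 67) = 116.025 → 116
G = 246 + 0.3714 × (46 − 246) = 171.72 → 172
B = 121 + 0.3714 × (202 − 121) = 151.083 → 151

(116, 172, 151)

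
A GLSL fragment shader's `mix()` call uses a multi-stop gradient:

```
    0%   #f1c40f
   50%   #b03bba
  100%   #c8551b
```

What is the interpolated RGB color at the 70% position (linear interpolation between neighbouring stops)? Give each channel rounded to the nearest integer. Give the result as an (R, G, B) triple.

(186, 69, 122)

70% lies between the 50% and 100% stops, so the local fraction is t = (70 − 50)/(100 − 50) = 20/50 ≈ 0.4.
#b03bba → (176, 59, 186); #c8551b → (200, 85, 27).
R = 176 + 0.4 × (200 − 176) = 185.6 → 186
G = 59 + 0.4 × (85 − 59) = 69.4 → 69
B = 186 + 0.4 × (27 − 186) = 122.4 → 122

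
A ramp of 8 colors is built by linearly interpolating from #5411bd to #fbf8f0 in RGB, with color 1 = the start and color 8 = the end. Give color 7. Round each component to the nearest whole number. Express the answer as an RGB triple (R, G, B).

With 8 swatches and endpoints inclusive, swatch 7 sits at t = (7 − 1)/(8 − 1) = 6/7 ≈ 0.8571.
#5411bd → (84, 17, 189); #fbf8f0 → (251, 248, 240).
R = 84 + 0.8571 × (251 − 84) = 227.136 → 227
G = 17 + 0.8571 × (248 − 17) = 214.99 → 215
B = 189 + 0.8571 × (240 − 189) = 232.712 → 233

(227, 215, 233)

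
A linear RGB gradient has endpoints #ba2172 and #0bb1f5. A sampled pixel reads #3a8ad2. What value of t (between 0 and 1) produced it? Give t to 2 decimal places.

Invert the lerp on the R channel (largest span, 175): t = (58 − 186) / (11 − 186) = -128/-175 = 0.73143.
Check on G: (138 − 33)/(177 − 33) = 0.7292 ✓

0.73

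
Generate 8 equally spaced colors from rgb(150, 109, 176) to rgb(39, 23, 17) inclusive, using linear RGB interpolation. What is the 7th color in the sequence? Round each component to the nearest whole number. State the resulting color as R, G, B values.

With 8 swatches and endpoints inclusive, swatch 7 sits at t = (7 − 1)/(8 − 1) = 6/7 ≈ 0.8571.
R = 150 + 0.8571 × (39 − 150) = 54.862 → 55
G = 109 + 0.8571 × (23 − 109) = 35.289 → 35
B = 176 + 0.8571 × (17 − 176) = 39.721 → 40

(55, 35, 40)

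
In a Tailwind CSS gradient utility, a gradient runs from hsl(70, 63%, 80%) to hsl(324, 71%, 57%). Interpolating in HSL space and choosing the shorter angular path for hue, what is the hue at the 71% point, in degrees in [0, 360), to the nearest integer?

355

Hue: 324 − 70 = 254°, but |254| > 180 so the shorter arc goes the other way: Δh = 254 − 360 = -106°.
H = 70 + 0.71 × (-106) = -5.26 → -5 → -5 mod 360 = 355°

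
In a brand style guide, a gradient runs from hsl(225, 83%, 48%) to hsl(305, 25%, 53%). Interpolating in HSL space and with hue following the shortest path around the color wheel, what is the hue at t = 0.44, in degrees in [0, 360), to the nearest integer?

260

Hue arc: Δh = 305 − 225 = 80° (|Δh| ≤ 180, already the shorter path).
H = 225 + 0.44 × (80) = 260.2 → 260°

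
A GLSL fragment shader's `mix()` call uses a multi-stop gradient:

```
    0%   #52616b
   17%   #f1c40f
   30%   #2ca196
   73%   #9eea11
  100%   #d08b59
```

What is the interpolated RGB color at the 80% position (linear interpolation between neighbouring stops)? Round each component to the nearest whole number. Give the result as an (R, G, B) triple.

80% lies between the 73% and 100% stops, so the local fraction is t = (80 − 73)/(100 − 73) = 7/27 ≈ 0.2593.
#9eea11 → (158, 234, 17); #d08b59 → (208, 139, 89).
R = 158 + 0.2593 × (208 − 158) = 170.965 → 171
G = 234 + 0.2593 × (139 − 234) = 209.367 → 209
B = 17 + 0.2593 × (89 − 17) = 35.67 → 36

(171, 209, 36)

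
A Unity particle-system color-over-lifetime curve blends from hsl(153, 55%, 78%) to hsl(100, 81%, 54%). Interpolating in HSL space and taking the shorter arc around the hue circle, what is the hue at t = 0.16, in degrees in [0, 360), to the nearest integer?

Hue arc: Δh = 100 − 153 = -53° (|Δh| ≤ 180, already the shorter path).
H = 153 + 0.16 × (-53) = 144.52 → 145°

145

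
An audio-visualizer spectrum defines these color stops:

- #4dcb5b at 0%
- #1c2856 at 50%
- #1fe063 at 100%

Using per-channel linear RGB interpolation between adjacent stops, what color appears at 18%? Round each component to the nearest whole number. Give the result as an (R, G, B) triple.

18% lies between the 0% and 50% stops, so the local fraction is t = (18 − 0)/(50 − 0) = 18/50 ≈ 0.36.
#4dcb5b → (77, 203, 91); #1c2856 → (28, 40, 86).
R = 77 + 0.36 × (28 − 77) = 59.36 → 59
G = 203 + 0.36 × (40 − 203) = 144.32 → 144
B = 91 + 0.36 × (86 − 91) = 89.2 → 89

(59, 144, 89)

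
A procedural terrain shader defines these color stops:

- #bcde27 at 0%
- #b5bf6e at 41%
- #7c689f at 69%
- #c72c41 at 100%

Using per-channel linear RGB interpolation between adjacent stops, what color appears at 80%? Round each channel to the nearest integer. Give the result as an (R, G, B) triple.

80% lies between the 69% and 100% stops, so the local fraction is t = (80 − 69)/(100 − 69) = 11/31 ≈ 0.3548.
#7c689f → (124, 104, 159); #c72c41 → (199, 44, 65).
R = 124 + 0.3548 × (199 − 124) = 150.61 → 151
G = 104 + 0.3548 × (44 − 104) = 82.712 → 83
B = 159 + 0.3548 × (65 − 159) = 125.649 → 126

(151, 83, 126)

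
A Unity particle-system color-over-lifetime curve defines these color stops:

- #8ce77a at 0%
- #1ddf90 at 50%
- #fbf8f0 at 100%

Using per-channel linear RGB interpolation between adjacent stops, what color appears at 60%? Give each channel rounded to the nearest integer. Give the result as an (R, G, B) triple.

60% lies between the 50% and 100% stops, so the local fraction is t = (60 − 50)/(100 − 50) = 10/50 ≈ 0.2.
#1ddf90 → (29, 223, 144); #fbf8f0 → (251, 248, 240).
R = 29 + 0.2 × (251 − 29) = 73.4 → 73
G = 223 + 0.2 × (248 − 223) = 228 → 228
B = 144 + 0.2 × (240 − 144) = 163.2 → 163

(73, 228, 163)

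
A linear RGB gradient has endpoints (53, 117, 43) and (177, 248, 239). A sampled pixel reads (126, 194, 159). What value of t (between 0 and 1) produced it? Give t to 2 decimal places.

0.59

Invert the lerp on the B channel (largest span, 196): t = (159 − 43) / (239 − 43) = 116/196 = 0.59184.
Check on R: (126 − 53)/(177 − 53) = 0.5887 ✓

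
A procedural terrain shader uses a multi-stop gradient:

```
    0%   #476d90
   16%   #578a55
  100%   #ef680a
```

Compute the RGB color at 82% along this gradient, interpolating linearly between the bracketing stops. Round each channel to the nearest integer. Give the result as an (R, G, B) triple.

(206, 111, 26)

82% lies between the 16% and 100% stops, so the local fraction is t = (82 − 16)/(100 − 16) = 66/84 ≈ 0.7857.
#578a55 → (87, 138, 85); #ef680a → (239, 104, 10).
R = 87 + 0.7857 × (239 − 87) = 206.426 → 206
G = 138 + 0.7857 × (104 − 138) = 111.286 → 111
B = 85 + 0.7857 × (10 − 85) = 26.073 → 26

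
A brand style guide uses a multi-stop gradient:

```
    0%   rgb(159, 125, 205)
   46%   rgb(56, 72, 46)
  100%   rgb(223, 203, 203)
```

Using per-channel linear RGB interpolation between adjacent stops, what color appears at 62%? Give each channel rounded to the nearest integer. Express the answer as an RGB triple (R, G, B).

(105, 111, 93)

62% lies between the 46% and 100% stops, so the local fraction is t = (62 − 46)/(100 − 46) = 16/54 ≈ 0.2963.
R = 56 + 0.2963 × (223 − 56) = 105.482 → 105
G = 72 + 0.2963 × (203 − 72) = 110.815 → 111
B = 46 + 0.2963 × (203 − 46) = 92.519 → 93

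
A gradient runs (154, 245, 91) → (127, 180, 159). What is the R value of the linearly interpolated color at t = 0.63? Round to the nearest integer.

R = 154 + 0.63 × (127 − 154) = 136.99 → 137

137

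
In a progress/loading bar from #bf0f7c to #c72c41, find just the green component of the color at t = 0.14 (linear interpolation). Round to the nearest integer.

G₁ = 15 (from #bf0f7c), G₂ = 44 (from #c72c41).
G = 15 + 0.14 × (44 − 15) = 19.06 → 19

19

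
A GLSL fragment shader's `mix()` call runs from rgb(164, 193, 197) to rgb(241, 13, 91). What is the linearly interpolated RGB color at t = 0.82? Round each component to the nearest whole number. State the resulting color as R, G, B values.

R = 164 + 0.82 × (241 − 164) = 164 + 0.82 × 77 = 227.14 → 227
G = 193 + 0.82 × (13 − 193) = 193 + 0.82 × -180 = 45.4 → 45
B = 197 + 0.82 × (91 − 197) = 197 + 0.82 × -106 = 110.08 → 110

(227, 45, 110)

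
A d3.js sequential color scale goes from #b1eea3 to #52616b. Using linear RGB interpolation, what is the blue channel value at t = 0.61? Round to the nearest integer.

B₁ = 163 (from #b1eea3), B₂ = 107 (from #52616b).
B = 163 + 0.61 × (107 − 163) = 128.84 → 129

129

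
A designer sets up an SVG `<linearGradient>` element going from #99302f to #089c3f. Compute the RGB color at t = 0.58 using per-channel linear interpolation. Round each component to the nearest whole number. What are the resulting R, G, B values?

#99302f → (153, 48, 47); #089c3f → (8, 156, 63).
R = 153 + 0.58 × (8 − 153) = 153 + 0.58 × -145 = 68.9 → 69
G = 48 + 0.58 × (156 − 48) = 48 + 0.58 × 108 = 110.64 → 111
B = 47 + 0.58 × (63 − 47) = 47 + 0.58 × 16 = 56.28 → 56
So the blended color is (69, 111, 56), about #456f38.

(69, 111, 56)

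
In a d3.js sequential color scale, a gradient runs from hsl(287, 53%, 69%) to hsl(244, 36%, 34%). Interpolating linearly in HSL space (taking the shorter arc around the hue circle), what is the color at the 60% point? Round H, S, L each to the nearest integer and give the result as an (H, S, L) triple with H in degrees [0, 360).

Hue arc: Δh = 244 − 287 = -43° (|Δh| ≤ 180, already the shorter path).
H = 287 + 0.6 × (-43) = 261.2 → 261°
S = 53 + 0.6 × (36 − 53) = 42.8 → 43%
L = 69 + 0.6 × (34 − 69) = 48 → 48%

(261, 43, 48)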